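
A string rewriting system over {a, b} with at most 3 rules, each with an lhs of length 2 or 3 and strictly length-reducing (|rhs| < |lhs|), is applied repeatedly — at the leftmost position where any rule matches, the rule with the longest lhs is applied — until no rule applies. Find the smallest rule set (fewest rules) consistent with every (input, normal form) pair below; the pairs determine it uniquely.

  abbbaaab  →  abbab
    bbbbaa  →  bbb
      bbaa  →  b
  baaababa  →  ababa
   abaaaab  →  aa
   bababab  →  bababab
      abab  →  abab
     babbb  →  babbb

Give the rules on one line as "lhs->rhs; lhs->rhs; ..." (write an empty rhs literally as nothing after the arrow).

aab->a; baa->

  | abbbaaab => abbab
  | bbbbaa => bbb
  | bbaa => b
  | baaababa => ababa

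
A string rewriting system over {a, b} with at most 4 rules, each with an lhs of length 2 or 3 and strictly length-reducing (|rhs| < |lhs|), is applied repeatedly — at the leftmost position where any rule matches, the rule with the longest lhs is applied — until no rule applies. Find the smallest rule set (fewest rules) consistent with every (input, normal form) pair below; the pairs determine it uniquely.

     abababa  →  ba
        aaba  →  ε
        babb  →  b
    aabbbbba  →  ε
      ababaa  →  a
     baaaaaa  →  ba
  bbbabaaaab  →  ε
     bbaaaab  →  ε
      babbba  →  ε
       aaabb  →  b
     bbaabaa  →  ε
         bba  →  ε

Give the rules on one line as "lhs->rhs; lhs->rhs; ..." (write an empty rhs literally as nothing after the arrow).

aa->b; ab->b; bb->; bba->

  | abababa => bababa => bbaba => ba
  | aaba => bba => ε
  | babb => bbb => b
  | aabbbbba => bbbbbba => bbbba => bba => ε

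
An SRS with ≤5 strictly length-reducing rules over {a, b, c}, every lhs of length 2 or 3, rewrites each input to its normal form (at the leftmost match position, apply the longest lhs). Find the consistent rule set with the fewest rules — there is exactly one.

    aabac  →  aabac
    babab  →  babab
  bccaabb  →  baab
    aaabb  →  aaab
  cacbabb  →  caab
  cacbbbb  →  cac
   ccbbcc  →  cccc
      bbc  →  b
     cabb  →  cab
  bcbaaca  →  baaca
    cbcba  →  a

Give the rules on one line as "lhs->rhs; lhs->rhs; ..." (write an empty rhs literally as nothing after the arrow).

bb->b; bc->b; cb->; cbb->c

  | aabac
  | babab
  | bccaabb => bcaabb => baabb => baab
  | aaabb => aaab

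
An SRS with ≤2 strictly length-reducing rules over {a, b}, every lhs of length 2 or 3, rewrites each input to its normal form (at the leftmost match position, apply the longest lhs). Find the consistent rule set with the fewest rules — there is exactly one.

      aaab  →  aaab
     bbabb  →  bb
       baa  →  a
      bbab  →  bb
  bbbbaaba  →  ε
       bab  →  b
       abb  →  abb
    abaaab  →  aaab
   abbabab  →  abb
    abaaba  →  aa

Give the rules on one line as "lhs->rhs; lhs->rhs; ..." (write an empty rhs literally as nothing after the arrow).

  | aaab
  | bbabb => bbb => bb
  | baa => a
  | bbab => bb

ba->; bbb->bb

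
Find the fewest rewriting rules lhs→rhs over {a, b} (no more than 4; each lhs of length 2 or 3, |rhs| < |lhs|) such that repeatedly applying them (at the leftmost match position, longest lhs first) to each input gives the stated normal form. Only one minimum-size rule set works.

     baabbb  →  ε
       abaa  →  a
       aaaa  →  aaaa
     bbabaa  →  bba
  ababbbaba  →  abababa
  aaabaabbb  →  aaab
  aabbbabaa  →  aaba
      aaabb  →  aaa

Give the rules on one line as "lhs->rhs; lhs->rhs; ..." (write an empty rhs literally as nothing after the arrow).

abb->a; baa->; bbb->

  | baabbb => bbb => ε
  | abaa => a
  | aaaa
  | bbabaa => bba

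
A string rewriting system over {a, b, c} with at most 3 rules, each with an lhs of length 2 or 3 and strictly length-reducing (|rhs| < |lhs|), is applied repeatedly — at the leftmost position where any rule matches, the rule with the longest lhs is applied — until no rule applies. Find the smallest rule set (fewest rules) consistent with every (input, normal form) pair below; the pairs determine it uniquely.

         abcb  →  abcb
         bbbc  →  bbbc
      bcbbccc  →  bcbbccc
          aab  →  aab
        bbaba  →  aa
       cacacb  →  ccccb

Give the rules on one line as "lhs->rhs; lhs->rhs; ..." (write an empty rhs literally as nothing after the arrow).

  | abcb
  | bbbc
  | bcbbccc
  | aab

aca->cc; ba->a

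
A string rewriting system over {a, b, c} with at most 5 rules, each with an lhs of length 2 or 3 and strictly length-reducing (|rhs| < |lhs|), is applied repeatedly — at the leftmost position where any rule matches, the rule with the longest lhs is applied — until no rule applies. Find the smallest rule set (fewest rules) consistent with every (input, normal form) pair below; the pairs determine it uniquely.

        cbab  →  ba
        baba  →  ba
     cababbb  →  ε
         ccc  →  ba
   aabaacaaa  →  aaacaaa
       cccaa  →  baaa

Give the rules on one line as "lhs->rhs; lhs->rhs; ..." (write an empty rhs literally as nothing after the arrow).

ab->; cb->a; cba->bc; ccc->ba

  | cbab => bcb => ba
  | baba => ba
  | cababbb => cabbb => cbb => ab => ε
  | ccc => ba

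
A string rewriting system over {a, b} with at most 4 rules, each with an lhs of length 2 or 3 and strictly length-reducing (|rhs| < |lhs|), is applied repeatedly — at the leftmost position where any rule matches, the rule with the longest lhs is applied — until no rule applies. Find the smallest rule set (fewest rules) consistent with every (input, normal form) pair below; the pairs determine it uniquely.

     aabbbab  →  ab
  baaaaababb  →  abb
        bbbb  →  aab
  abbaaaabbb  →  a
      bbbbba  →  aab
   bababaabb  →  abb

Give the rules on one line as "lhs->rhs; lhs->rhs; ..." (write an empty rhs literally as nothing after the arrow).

aaa->a; ba->; bab->ab; bbb->aa

  | aabbbab => aaaaab => aaab => ab
  | baaaaababb => aaaababb => aababb => aaabb => abb
  | bbbb => aab
  | abbaaaabbb => abaaabbb => aaabbb => abbb => aaa => a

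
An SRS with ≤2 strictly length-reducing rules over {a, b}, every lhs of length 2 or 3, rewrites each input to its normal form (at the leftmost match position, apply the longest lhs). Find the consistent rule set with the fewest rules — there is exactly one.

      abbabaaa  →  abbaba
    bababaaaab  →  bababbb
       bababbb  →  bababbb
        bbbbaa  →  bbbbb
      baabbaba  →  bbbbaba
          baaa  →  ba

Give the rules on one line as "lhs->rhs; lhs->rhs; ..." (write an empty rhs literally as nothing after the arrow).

aa->b; aaa->a

  | abbabaaa => abbaba
  | bababaaaab => bababaab => bababbb
  | bababbb
  | bbbbaa => bbbbb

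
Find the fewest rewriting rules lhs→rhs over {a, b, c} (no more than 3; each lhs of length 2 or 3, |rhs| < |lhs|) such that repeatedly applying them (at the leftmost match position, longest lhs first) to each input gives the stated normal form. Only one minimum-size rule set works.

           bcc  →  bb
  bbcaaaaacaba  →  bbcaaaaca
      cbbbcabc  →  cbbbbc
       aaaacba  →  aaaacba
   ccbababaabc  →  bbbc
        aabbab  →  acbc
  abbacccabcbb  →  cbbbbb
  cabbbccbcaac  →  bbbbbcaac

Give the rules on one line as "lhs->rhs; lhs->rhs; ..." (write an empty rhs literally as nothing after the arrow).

ab->c; cc->b

  | bcc => bb
  | bbcaaaaacaba => bbcaaaaacca => bbcaaaaaba => bbcaaaaca
  | cbbbcabc => cbbbccc => cbbbbc
  | aaaacba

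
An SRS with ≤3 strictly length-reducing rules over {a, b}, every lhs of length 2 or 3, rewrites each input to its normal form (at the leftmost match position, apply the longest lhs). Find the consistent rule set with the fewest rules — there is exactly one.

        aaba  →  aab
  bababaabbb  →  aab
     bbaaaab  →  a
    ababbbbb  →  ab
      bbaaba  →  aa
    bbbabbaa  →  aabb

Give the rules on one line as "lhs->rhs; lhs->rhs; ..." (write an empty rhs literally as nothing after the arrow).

  | aaba => aab
  | bababaabbb => bbabaabbb => bbbaabbb => aaabbb => abbbb => aab
  | bbaaaab => bbaaab => bbaab => bbab => bbb => a
  | ababbbbb => abbbbbb => aabbb => aaa => ab

aaa->ab; ba->b; bbb->a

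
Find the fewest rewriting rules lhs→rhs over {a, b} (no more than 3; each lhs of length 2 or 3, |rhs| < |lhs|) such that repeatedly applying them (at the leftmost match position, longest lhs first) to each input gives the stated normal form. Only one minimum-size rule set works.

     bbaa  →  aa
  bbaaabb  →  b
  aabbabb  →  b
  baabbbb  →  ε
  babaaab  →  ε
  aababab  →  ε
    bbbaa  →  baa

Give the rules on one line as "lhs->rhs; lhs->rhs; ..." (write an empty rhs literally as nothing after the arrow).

aab->bb; ab->b; bb->

  | bbaa => aa
  | bbaaabb => aaabb => abbb => bbb => b
  | aabbabb => bbbabb => babb => bbb => b
  | baabbbb => bbbbbb => bbbb => bb => ε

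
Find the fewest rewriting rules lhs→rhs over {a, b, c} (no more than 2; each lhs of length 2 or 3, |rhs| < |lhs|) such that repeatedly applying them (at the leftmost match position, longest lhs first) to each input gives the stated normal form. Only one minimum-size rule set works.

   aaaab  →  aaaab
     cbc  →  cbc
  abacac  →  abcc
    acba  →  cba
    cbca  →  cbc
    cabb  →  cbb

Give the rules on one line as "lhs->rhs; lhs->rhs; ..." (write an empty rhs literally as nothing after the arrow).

ac->c; ca->c

  | aaaab
  | cbc
  | abacac => abcac => abcc
  | acba => cba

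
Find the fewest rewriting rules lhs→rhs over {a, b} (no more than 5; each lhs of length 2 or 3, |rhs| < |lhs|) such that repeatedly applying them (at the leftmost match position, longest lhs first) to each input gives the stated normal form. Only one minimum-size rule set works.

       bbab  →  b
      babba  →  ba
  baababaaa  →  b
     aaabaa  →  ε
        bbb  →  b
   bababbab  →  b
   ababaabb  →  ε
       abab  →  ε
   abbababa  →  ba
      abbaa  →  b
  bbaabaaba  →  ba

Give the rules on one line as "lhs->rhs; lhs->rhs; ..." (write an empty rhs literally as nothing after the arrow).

aa->; aab->a; ab->; bb->b

  | bbab => bab => b
  | babba => bba => ba
  | baababaaa => baabaaa => baaaa => baa => b
  | aaabaa => abaa => aa => ε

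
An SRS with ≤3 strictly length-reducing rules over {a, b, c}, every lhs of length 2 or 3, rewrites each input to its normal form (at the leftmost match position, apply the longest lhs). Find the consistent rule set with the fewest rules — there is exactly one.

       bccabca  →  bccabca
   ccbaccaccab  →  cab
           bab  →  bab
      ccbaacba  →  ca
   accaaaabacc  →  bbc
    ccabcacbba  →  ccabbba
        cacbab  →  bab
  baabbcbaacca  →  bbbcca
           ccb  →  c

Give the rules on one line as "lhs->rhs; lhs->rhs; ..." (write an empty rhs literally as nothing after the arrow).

aa->; ac->b; cb->

  | bccabca
  | ccbaccaccab => caccaccab => cbcaccab => caccab => cbcab => cab
  | bab
  | ccbaacba => caacba => ccba => ca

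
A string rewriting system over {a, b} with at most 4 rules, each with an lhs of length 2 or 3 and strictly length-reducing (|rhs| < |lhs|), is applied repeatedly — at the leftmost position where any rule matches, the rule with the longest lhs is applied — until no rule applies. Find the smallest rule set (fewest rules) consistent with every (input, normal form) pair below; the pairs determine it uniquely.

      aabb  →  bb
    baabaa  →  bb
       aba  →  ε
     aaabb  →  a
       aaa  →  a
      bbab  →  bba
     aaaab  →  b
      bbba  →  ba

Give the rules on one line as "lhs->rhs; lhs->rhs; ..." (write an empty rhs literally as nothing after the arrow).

  | aabb => bb
  | baabaa => bbaa => bb
  | aba => aa => ε
  | aaabb => abb => ab => a

aa->; ab->a; bbb->b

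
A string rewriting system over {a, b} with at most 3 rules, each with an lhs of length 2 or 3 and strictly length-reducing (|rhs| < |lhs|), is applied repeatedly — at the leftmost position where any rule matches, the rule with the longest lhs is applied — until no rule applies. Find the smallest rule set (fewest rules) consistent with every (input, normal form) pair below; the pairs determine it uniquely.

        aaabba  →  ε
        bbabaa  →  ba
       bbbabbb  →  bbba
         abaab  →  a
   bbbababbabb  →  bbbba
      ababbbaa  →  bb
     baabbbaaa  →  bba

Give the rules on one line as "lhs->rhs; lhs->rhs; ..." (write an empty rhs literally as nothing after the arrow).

aa->; ab->a; baa->

  | aaabba => abba => aba => aa => ε
  | bbabaa => bbaaa => ba
  | bbbabbb => bbbabb => bbbab => bbba
  | abaab => aaab => ab => a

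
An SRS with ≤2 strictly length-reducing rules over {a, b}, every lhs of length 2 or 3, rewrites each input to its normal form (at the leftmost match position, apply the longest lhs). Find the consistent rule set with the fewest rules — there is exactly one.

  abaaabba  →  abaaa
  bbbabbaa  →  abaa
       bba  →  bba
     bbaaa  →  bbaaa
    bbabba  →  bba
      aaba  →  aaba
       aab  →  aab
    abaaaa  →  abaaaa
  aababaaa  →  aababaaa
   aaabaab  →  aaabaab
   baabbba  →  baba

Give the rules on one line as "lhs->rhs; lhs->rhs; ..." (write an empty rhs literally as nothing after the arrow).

  | abaaabba => abaaa
  | bbbabbaa => ababbaa => abaa
  | bba
  | bbaaa

abb->; bbb->ab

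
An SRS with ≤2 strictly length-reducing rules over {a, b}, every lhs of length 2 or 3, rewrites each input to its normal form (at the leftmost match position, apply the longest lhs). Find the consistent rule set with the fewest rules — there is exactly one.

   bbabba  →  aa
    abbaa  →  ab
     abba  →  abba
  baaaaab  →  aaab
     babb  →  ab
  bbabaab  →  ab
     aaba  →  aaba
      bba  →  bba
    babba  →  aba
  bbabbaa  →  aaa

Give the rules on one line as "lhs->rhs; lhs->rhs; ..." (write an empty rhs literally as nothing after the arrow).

  | bbabba => baba => aa
  | abbaa => ab
  | abba
  | baaaaab => aaab

baa->; bab->a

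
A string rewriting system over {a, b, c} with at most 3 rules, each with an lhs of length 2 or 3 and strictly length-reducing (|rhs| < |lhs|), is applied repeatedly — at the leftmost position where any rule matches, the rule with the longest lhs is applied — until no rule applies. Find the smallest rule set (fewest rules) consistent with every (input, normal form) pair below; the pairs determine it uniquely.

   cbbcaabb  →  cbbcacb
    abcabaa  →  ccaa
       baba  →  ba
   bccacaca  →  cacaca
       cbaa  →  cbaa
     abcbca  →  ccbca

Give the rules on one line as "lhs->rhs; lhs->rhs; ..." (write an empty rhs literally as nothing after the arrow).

ab->c; aba->a; bcc->c

  | cbbcaabb => cbbcacb
  | abcabaa => ccabaa => ccaa
  | baba => ba
  | bccacaca => cacaca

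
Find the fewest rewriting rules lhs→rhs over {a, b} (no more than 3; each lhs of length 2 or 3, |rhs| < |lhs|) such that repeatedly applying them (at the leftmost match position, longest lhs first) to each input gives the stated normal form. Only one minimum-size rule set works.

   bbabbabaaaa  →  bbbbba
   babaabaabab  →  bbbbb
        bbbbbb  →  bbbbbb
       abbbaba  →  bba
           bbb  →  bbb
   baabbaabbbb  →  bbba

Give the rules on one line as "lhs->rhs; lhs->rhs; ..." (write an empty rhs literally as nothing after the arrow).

aaa->bb; ab->b; abb->a

  | bbabbabaaaa => bbaabaaaa => bbabaaaa => bbbaaaa => bbbbba
  | babaabaabab => bbaabaabab => bbabaabab => bbbaabab => bbbabab => bbbbab => bbbbb
  | bbbbbb
  | abbbaba => ababa => baba => bba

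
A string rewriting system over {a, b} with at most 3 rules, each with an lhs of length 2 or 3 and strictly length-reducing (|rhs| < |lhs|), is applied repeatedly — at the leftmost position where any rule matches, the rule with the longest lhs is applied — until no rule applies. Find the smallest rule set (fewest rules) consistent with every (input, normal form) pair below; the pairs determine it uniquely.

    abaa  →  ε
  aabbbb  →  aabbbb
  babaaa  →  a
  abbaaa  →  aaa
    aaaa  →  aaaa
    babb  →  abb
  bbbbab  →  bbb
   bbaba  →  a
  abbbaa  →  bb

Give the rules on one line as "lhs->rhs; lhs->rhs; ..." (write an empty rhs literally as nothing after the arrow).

aba->bb; ba->a; bba->

  | abaa => bba => ε
  | aabbbb
  | babaaa => abaaa => bbaa => a
  | abbaaa => aaa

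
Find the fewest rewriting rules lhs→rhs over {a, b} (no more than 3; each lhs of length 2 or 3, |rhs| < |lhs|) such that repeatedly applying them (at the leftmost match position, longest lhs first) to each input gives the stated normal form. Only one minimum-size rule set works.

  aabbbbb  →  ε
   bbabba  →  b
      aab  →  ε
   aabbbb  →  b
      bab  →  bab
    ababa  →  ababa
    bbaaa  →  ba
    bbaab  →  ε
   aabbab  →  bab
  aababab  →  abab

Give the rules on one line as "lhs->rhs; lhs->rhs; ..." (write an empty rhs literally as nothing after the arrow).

aa->b; bb->

  | aabbbbb => bbbbbb => bbbb => bb => ε
  | bbabba => abba => aa => b
  | aab => bb => ε
  | aabbbb => bbbbb => bbb => b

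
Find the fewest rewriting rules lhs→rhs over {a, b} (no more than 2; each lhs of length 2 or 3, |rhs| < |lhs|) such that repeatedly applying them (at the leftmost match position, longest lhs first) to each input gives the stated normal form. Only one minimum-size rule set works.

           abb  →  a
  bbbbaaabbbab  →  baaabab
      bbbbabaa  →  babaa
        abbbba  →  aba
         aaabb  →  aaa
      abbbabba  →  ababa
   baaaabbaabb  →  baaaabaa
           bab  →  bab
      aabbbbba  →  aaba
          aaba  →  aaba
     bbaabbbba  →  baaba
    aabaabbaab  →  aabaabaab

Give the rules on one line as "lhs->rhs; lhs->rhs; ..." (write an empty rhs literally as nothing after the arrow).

bb->; bba->ba

  | abb => a
  | bbbbaaabbbab => bbaaabbbab => baaabbbab => baaabab
  | bbbbabaa => bbabaa => babaa
  | abbbba => abba => aba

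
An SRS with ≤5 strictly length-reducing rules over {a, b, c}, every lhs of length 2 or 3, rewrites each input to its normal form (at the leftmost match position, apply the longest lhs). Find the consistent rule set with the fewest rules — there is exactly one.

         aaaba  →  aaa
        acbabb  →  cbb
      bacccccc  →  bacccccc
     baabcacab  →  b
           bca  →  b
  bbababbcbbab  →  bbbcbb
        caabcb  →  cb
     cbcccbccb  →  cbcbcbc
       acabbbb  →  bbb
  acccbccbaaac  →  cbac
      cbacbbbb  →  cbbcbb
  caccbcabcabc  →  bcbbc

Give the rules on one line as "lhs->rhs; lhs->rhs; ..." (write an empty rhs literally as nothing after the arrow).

ab->; acb->cc; ca->; ccb->bc

  | aaaba => aaa
  | acbabb => ccabb => cbb
  | bacccccc
  | baabcacab => bacacab => bacab => bab => b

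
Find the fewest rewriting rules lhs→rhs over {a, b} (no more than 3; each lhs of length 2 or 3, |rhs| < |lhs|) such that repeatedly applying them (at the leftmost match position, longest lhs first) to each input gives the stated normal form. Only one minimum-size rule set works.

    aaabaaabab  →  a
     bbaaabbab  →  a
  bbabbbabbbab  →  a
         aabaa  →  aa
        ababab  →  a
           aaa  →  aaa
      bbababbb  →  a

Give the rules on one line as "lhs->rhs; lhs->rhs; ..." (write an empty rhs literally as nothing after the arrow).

ab->a; aba->ba; ba->a

  | aaabaaabab => aabaaabab => abaaabab => baaabab => aaabab => aabab => abab => bab => ab => a
  | bbaaabbab => baaabbab => aaabbab => aaabab => aabab => abab => bab => ab => a
  | bbabbbabbbab => babbbabbbab => abbbabbbab => abbabbbab => ababbbab => babbbab => abbbab => abbab => abab => bab => ab => a
  | aabaa => abaa => baa => aa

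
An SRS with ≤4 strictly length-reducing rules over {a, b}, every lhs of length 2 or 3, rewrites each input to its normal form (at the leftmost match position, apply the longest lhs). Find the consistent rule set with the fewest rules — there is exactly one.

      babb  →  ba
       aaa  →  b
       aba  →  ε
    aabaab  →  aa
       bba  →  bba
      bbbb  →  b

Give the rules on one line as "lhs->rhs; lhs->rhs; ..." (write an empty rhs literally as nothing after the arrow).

aaa->b; ab->a; aba->; bbb->

  | babb => bab => ba
  | aaa => b
  | aba => ε
  | aabaab => aab => aa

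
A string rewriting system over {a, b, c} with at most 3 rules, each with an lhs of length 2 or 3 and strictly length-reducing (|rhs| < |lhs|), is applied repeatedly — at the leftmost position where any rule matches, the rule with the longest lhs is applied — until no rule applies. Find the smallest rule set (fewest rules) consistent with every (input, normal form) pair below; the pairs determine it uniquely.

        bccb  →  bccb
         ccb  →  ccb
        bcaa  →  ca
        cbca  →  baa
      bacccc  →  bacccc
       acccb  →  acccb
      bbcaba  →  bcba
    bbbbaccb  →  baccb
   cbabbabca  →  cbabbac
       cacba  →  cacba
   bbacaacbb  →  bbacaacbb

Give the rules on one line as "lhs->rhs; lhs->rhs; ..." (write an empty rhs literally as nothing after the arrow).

bbb->; bca->c; cbc->ba

  | bccb
  | ccb
  | bcaa => ca
  | cbca => baa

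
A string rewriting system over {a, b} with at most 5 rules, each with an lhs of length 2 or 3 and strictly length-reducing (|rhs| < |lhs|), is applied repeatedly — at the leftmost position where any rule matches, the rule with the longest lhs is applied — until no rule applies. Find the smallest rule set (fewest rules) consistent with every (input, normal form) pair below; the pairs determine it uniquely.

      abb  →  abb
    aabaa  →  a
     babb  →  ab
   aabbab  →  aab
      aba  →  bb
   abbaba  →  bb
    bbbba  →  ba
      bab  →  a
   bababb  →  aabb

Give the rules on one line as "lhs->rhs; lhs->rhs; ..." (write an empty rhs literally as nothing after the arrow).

  | abb
  | aabaa => abba => a
  | babb => ab
  | aabbab => aab

aba->bb; bab->a; bba->; bbb->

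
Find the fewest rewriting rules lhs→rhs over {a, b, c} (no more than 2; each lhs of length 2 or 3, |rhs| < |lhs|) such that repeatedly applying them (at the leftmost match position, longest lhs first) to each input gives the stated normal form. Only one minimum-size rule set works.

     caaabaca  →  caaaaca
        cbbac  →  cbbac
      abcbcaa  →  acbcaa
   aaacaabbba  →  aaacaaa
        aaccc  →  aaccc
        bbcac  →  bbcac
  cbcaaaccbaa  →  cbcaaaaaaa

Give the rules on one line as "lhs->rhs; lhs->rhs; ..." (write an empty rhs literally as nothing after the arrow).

ab->a; ccb->aa

  | caaabaca => caaaaca
  | cbbac
  | abcbcaa => acbcaa
  | aaacaabbba => aaacaabba => aaacaaba => aaacaaa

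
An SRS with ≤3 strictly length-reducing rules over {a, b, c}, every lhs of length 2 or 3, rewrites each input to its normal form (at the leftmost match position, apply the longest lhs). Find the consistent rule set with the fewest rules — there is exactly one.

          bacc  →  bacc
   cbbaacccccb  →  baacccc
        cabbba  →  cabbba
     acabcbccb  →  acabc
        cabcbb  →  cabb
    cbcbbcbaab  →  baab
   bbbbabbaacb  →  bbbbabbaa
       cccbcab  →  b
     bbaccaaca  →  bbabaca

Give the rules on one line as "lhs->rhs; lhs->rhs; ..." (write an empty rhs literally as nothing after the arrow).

cb->; cca->b

  | bacc
  | cbbaacccccb => baacccccb => baacccc
  | cabbba
  | acabcbccb => acabccb => acabc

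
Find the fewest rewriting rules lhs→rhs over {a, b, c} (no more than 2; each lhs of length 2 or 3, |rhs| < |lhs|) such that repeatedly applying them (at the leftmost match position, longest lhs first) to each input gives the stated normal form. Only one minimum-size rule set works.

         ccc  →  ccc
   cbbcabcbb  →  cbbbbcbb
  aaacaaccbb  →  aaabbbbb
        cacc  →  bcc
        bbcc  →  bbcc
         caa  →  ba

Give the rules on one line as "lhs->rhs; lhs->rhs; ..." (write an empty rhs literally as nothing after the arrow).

acc->bb; ca->b

  | ccc
  | cbbcabcbb => cbbbbcbb
  | aaacaaccbb => aaabaccbb => aaabbbbb
  | cacc => bcc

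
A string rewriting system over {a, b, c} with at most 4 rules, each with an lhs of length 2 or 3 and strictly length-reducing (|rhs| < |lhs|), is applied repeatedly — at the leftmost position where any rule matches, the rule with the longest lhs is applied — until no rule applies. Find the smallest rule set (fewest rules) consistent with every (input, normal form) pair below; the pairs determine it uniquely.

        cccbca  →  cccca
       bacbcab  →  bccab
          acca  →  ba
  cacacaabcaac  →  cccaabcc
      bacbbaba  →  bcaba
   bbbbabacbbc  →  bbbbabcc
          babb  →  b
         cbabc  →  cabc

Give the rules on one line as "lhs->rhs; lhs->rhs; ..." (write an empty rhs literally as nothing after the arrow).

abb->; ac->c; acc->b; cb->c

  | cccbca => cccca
  | bacbcab => bcbcab => bccab
  | acca => ba
  | cacacaabcaac => ccacaabcaac => cccaabcaac => cccaabcac => cccaabcc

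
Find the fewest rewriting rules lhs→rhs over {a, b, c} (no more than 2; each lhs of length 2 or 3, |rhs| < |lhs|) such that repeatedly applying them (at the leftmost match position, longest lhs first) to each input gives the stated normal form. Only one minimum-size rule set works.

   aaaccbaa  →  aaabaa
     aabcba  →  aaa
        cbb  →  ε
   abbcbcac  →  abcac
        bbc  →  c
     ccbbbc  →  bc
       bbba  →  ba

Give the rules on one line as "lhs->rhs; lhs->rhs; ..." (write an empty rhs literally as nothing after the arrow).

  | aaaccbaa => aaacbaa => aaabaa
  | aabcba => aabba => aaa
  | cbb => bb => ε
  | abbcbcac => acbcac => abcac

bb->; cb->b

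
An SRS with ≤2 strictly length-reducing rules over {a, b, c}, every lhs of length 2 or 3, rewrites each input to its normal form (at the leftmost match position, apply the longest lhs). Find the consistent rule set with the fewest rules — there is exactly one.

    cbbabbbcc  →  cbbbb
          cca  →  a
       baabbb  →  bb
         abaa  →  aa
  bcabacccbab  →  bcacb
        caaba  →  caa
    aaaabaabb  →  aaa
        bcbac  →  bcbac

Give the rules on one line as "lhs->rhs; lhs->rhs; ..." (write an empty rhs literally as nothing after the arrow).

ab->; cc->

  | cbbabbbcc => cbbbbcc => cbbbb
  | cca => a
  | baabbb => babb => bb
  | abaa => aa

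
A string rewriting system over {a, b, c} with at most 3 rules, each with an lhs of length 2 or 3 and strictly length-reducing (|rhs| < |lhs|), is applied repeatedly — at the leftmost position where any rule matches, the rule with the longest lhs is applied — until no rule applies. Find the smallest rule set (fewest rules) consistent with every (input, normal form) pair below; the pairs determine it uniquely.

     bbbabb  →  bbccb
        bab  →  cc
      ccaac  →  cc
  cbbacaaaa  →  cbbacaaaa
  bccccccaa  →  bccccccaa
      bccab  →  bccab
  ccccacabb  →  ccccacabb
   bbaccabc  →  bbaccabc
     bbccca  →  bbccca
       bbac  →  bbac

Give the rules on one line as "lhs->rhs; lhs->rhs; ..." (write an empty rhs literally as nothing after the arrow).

  | bbbabb => bbccb
  | bab => cc
  | ccaac => cc
  | cbbacaaaa

aac->; bab->cc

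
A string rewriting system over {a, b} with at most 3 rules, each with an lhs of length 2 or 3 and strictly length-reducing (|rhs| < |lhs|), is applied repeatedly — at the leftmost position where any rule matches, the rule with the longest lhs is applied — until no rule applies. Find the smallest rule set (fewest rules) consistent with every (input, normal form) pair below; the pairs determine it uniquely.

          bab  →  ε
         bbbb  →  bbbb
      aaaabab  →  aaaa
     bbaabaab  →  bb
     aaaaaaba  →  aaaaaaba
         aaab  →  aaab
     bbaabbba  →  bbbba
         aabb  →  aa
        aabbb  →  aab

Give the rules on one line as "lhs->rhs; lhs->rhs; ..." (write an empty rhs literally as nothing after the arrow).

abb->a; baa->; bab->

  | bab => ε
  | bbbb
  | aaaabab => aaaa
  | bbaabaab => bbaab => bb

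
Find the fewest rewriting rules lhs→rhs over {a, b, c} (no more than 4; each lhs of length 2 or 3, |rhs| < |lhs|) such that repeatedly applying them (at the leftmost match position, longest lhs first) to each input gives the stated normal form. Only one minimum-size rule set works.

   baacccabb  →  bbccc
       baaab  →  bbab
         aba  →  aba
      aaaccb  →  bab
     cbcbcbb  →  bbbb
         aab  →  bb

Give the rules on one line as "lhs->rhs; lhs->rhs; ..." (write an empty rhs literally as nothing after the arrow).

  | baacccabb => bbcccabb => bbccc
  | baaab => bbab
  | aba
  | aaaccb => baccb => bacb => bab

aa->b; abb->; cb->b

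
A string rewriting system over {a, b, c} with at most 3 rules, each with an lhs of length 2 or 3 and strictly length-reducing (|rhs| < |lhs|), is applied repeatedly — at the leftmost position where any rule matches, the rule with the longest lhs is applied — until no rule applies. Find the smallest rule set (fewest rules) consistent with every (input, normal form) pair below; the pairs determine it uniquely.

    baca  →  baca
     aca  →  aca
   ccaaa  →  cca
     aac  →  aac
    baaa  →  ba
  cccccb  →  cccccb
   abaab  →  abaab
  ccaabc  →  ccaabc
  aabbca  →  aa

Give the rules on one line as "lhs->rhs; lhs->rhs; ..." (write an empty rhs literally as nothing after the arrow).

  | baca
  | aca
  | ccaaa => cca
  | aac

aaa->a; bbc->a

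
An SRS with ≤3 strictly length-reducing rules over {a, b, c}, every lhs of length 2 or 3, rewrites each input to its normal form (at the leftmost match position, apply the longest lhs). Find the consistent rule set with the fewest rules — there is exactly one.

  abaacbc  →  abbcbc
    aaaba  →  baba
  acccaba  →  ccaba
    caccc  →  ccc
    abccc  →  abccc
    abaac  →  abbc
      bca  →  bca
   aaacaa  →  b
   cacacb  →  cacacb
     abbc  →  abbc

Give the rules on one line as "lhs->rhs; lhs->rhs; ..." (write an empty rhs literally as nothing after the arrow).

aa->b; acc->c; bac->

  | abaacbc => abbcbc
  | aaaba => baba
  | acccaba => ccaba
  | caccc => ccc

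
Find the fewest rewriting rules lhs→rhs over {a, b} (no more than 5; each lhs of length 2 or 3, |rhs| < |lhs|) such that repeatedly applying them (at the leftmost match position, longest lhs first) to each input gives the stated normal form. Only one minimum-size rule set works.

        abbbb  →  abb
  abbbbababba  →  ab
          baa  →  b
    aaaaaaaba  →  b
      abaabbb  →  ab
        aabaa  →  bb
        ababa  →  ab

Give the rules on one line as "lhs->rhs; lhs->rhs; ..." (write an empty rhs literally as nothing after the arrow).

  | abbbb => abb
  | abbbbababba => abbababba => abbabba => abbba => aba => ab
  | baa => ba => b
  | aaaaaaaba => baaaaaba => baaaaba => baaaba => baaba => baba => ba => b

aa->b; ba->b; bab->b; bbb->b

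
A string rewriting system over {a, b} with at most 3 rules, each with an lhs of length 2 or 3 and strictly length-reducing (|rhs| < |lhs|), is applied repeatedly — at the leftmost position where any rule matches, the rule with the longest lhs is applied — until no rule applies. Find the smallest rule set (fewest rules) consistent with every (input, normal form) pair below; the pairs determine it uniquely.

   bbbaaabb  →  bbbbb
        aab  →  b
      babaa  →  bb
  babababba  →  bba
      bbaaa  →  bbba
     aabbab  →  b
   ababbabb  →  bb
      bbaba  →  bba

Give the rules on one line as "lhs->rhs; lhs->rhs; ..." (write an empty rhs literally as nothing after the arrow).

  | bbbaaabb => bbbbabb => bbbbb
  | aab => aa => b
  | babaa => baa => bb
  | babababba => bababba => babba => bba

aa->b; aab->aa; ab->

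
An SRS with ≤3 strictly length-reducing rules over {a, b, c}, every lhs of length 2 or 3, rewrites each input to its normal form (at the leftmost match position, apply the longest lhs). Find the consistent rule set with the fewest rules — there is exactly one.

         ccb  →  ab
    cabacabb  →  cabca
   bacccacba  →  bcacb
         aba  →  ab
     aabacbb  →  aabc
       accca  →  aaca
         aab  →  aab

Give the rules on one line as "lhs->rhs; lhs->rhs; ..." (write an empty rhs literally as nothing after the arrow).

  | ccb => ab
  | cabacabb => cabcabb => cabca
  | bacccacba => bcccacba => bacacba => bcacba => bcacb
  | aba => ab

ba->b; bb->; cc->a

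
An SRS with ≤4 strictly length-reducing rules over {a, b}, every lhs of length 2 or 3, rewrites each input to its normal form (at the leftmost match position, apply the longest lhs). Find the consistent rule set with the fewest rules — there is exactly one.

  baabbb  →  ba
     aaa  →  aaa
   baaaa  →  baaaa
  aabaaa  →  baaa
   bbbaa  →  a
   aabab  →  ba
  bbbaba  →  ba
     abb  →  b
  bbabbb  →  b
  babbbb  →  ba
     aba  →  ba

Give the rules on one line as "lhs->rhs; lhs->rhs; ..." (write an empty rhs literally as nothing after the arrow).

ab->b; bab->ba; bb->b; bba->

  | baabbb => babbb => babb => bab => ba
  | aaa
  | baaaa
  | aabaaa => abaaa => baaa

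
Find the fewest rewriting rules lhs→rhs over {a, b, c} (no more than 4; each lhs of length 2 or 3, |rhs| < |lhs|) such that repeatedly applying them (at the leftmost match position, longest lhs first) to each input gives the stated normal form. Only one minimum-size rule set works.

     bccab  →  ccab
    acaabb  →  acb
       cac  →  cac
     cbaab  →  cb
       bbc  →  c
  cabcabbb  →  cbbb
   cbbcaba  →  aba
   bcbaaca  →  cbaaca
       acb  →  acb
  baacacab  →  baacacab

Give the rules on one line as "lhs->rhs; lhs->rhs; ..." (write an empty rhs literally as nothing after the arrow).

aab->; abc->ba; bc->c; cbc->

  | bccab => ccab
  | acaabb => acb
  | cac
  | cbaab => cb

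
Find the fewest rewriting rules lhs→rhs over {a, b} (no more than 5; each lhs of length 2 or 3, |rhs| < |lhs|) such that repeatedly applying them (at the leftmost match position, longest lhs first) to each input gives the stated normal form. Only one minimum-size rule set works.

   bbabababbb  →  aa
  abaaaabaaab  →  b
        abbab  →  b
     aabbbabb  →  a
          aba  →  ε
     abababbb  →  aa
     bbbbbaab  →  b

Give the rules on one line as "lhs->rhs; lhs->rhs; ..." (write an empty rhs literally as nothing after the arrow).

  | bbabababbb => aabababbb => abababbb => bababbb => babbb => bbb => aa
  | abaaaabaaab => baaaabaaab => aaabaaab => aabaaab => abaaab => baaab => aab => ab => b
  | abbab => bbab => aab => ab => b
  | aabbbabb => abbbabb => bbbabb => aaabb => aabb => abb => bb => a

ab->b; ba->; bb->a; bbb->aa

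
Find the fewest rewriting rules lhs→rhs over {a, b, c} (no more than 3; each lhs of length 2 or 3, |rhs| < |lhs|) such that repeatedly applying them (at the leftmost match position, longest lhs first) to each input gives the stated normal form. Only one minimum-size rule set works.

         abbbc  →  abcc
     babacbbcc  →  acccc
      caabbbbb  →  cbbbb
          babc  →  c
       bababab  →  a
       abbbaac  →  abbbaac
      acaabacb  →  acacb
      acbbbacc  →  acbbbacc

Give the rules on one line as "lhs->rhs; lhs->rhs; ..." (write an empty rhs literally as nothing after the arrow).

aab->; bab->; bbc->cc

  | abbbc => abcc
  | babacbbcc => acbbcc => acccc
  | caabbbbb => cbbbb
  | babc => c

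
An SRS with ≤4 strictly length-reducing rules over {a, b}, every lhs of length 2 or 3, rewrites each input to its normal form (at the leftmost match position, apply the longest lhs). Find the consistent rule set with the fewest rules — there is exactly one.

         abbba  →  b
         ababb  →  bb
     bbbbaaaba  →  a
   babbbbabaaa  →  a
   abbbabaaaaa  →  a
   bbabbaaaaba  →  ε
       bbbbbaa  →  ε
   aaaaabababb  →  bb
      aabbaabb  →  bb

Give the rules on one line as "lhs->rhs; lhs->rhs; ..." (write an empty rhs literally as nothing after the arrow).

aa->; abb->bb; ba->; bbb->bb

  | abbba => bbba => bba => b
  | ababb => abb => bb
  | bbbbaaaba => bbbaaaba => bbaaaba => baaba => aba => a
  | babbbbabaaa => bbbbabaaa => bbbabaaa => bbabaaa => bbaaa => baa => a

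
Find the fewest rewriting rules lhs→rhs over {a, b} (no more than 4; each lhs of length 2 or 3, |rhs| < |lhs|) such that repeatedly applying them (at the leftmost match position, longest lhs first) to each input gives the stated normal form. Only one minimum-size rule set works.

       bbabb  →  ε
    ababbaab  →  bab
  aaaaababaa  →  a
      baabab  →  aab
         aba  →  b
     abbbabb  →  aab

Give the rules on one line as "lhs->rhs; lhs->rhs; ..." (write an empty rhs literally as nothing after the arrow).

  | bbabb => aabb => aaa => ε
  | ababbaab => bbbaab => abaab => bab
  | aaaaababaa => aababaa => abbaa => aaaa => a
  | baabab => bbab => aab

aaa->; aba->b; baa->b; bb->a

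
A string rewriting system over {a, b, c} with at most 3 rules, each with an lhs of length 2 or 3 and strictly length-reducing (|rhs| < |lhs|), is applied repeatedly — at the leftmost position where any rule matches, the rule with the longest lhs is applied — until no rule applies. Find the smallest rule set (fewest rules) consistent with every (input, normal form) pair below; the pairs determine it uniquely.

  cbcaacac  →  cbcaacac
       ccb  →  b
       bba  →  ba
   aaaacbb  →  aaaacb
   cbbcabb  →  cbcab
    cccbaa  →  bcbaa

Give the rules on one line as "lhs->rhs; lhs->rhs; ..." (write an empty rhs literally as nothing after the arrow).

  | cbcaacac
  | ccb => bb => b
  | bba => ba
  | aaaacbb => aaaacb

bb->b; cc->b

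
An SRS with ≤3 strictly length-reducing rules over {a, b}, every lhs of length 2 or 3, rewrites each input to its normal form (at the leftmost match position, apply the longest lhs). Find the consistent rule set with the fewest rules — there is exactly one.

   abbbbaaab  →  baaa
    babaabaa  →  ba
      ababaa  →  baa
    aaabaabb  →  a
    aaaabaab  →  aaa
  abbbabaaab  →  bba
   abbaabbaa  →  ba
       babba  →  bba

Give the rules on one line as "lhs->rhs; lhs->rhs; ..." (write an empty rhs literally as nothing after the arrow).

ab->; aba->; bbb->ba

  | abbbbaaab => bbbaaab => baaaab => baaa
  | babaabaa => babaa => ba
  | ababaa => baa
  | aaabaabb => aaabb => aab => a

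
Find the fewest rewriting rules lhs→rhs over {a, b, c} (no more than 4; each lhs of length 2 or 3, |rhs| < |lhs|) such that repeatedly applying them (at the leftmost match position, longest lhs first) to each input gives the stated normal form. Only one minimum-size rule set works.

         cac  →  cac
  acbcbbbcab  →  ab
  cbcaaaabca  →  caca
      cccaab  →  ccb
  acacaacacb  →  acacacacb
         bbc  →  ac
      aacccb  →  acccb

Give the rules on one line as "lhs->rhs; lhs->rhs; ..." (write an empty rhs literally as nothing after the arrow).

  | cac
  | acbcbbbcab => acbcabcab => acbbcab => acacab => acab => ab
  | cbcaaaabca => cbcaaabca => cbcaabca => cbcabca => cbbca => caca
  | cccaab => cccab => ccb

aa->a; bb->a; cab->b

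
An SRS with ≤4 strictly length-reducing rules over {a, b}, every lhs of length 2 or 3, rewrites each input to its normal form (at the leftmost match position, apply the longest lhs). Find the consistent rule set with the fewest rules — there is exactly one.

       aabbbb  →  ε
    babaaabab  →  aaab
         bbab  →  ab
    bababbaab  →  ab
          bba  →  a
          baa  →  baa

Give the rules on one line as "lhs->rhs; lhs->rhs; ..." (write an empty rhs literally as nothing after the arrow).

aba->; abb->b; bab->a; bb->

  | aabbbb => abbb => bb => ε
  | babaaabab => aaaabab => aaab
  | bbab => ab
  | bababbaab => aabbaab => abaab => ab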